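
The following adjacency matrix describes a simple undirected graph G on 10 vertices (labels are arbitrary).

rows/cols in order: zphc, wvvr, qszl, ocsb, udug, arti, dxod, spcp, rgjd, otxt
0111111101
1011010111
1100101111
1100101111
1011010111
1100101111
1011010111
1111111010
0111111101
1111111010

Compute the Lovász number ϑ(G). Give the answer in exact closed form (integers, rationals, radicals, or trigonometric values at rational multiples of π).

deg(ocsb) = 7; N(ocsb) = {zphc, wvvr, udug, dxod, spcp, rgjd, otxt}.
N(otxt) = {zphc, wvvr, qszl, ocsb, udug, arti, dxod, rgjd}, |N(otxt)| = 8.
N(udug) = {zphc, qszl, ocsb, arti, spcp, rgjd, otxt}, |N(udug)| = 7.
N(arti) = {zphc, wvvr, udug, dxod, spcp, rgjd, otxt}, |N(arti)| = 7.
Complete multipartite on [3, 3, 2, 2]: sandwich collapses at ϑ=3.
ϑ(G) ≈ 3.000000.
Lovász sandwich 3 ≤ 3 ≤ 3: collapsed.

3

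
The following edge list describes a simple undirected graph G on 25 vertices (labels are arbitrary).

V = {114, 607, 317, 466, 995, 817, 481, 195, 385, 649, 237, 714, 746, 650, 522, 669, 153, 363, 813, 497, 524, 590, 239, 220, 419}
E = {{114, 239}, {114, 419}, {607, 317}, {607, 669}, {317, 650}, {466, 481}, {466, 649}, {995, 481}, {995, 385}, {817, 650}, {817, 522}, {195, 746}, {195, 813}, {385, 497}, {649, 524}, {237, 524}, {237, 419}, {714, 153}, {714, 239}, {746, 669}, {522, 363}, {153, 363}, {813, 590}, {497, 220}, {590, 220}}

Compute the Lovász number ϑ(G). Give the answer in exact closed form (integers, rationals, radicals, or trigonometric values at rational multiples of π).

25*cos(pi/25)/(cos(pi/25) + 1)

deg(220) = 2; N(220) = {497, 590}.
Vertex 237 has 2 neighbors: 524, 419.
Vertex 813 has 2 neighbors: 195, 590.
Vertex 590 has 2 neighbors: 813, 220.
G on 25 vertices is 2-regular; a single 25-cycle (edge-transitive).
The 13 distinct eigenvalues: [2.0, 1.9372, 1.7526, 1.4579, 1.0717, 0.618, 0.1256, -0.3748, -0.8516, -1.2748, -1.618, -1.8596, -1.9842].
−25·(-2*cos(pi/25)) / ((2)−(-2*cos(pi/25))) = 25*cos(pi/25)/(cos(pi/25) + 1) = ϑ(G).
= 12.45052… (decimal).
Check 12 ≤ 25*cos(pi/25)/(cos(pi/25) + 1) ≤ 13: both strict.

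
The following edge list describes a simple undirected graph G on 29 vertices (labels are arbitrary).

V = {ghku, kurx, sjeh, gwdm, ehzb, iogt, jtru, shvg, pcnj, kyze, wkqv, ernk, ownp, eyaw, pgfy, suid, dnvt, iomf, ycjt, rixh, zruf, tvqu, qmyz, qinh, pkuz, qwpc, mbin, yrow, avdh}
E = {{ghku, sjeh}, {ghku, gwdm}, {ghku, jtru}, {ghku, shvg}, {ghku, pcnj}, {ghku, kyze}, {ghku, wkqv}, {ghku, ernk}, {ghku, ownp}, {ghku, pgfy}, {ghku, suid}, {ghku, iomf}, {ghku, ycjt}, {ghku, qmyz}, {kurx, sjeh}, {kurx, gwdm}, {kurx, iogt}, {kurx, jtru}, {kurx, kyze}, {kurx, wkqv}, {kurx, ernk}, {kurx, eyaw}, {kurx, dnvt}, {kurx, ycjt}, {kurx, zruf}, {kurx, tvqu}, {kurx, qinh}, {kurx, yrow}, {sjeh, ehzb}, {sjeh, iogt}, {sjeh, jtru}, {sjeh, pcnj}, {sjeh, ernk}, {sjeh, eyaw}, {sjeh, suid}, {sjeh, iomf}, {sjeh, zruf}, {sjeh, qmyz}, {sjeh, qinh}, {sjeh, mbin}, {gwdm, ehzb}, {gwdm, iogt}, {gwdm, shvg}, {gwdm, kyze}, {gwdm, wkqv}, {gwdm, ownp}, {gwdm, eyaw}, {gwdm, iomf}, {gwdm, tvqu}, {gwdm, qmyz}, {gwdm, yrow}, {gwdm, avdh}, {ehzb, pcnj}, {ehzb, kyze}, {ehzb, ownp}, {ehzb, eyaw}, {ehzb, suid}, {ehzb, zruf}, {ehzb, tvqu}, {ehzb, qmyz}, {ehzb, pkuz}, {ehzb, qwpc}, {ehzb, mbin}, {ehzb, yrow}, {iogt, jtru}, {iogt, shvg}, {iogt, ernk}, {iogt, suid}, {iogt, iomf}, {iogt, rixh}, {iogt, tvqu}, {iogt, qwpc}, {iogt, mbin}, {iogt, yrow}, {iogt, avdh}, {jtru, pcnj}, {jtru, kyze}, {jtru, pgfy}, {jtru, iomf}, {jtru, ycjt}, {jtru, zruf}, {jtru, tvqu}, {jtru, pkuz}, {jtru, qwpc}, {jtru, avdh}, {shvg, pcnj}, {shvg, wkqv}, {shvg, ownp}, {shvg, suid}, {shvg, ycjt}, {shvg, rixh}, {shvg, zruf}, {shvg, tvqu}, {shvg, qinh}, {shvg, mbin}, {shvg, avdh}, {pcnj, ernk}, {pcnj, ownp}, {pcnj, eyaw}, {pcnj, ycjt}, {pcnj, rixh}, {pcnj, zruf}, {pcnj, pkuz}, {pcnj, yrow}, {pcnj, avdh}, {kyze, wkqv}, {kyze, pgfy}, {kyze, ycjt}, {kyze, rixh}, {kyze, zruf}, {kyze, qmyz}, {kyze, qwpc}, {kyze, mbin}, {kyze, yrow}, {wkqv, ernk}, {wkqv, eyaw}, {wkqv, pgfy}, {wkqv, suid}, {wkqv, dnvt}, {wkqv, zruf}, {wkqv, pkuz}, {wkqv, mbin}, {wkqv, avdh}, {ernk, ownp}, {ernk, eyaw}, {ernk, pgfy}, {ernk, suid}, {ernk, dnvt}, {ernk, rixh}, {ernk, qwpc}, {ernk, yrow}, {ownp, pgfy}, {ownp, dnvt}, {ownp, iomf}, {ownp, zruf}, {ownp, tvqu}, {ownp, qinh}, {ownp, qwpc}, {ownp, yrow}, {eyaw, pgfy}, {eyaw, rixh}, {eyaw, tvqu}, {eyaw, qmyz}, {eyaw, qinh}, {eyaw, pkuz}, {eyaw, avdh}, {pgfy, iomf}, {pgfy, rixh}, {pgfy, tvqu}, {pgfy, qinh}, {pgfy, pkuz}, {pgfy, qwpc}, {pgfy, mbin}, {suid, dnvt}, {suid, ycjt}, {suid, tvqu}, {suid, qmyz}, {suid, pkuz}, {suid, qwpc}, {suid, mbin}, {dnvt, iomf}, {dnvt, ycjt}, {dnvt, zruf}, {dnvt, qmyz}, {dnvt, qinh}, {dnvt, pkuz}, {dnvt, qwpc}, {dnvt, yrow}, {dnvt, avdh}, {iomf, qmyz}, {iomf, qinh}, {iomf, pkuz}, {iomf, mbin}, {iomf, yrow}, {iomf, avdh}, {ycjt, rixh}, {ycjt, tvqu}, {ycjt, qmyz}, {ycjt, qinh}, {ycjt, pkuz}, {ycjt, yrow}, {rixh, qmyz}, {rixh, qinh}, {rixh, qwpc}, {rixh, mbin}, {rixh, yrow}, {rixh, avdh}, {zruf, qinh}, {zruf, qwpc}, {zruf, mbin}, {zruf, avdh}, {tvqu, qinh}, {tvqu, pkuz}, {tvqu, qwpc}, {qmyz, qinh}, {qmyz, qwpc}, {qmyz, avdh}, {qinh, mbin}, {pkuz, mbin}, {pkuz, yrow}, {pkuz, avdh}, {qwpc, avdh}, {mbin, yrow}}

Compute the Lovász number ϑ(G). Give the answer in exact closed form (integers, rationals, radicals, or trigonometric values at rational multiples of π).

sqrt(29)

N(gwdm) = {ghku, kurx, ehzb, iogt, shvg, kyze, wkqv, ownp, eyaw, iomf, tvqu, qmyz, yrow, avdh}, |N(gwdm)| = 14.
Vertex ycjt has 14 neighbors: ghku, kurx, jtru, shvg, pcnj, kyze, suid, dnvt, rixh, tvqu, qmyz, qinh, pkuz, yrow.
N(tvqu) = {kurx, gwdm, ehzb, iogt, jtru, shvg, ownp, eyaw, pgfy, suid, ycjt, qinh, pkuz, qwpc}, |N(tvqu)| = 14.
deg(mbin) = 14; N(mbin) = {sjeh, ehzb, iogt, shvg, kyze, wkqv, pgfy, suid, iomf, rixh, zruf, qinh, pkuz, yrow}.
deg(v) = 14 for all v (|V|=29); Paley(29): SR with (k,λ,μ)=(14,6,7).
A has 3 distinct eigenvalues ≈ [14.0, 2.192582, -3.192582].
ϑ = −N·λ_min/(λ_max−λ_min) = −29·(-sqrt(29)/2 - 1/2)/(14−(-sqrt(29)/2 - 1/2)) = sqrt(29).
ϑ(G) ≈ 5.3851648.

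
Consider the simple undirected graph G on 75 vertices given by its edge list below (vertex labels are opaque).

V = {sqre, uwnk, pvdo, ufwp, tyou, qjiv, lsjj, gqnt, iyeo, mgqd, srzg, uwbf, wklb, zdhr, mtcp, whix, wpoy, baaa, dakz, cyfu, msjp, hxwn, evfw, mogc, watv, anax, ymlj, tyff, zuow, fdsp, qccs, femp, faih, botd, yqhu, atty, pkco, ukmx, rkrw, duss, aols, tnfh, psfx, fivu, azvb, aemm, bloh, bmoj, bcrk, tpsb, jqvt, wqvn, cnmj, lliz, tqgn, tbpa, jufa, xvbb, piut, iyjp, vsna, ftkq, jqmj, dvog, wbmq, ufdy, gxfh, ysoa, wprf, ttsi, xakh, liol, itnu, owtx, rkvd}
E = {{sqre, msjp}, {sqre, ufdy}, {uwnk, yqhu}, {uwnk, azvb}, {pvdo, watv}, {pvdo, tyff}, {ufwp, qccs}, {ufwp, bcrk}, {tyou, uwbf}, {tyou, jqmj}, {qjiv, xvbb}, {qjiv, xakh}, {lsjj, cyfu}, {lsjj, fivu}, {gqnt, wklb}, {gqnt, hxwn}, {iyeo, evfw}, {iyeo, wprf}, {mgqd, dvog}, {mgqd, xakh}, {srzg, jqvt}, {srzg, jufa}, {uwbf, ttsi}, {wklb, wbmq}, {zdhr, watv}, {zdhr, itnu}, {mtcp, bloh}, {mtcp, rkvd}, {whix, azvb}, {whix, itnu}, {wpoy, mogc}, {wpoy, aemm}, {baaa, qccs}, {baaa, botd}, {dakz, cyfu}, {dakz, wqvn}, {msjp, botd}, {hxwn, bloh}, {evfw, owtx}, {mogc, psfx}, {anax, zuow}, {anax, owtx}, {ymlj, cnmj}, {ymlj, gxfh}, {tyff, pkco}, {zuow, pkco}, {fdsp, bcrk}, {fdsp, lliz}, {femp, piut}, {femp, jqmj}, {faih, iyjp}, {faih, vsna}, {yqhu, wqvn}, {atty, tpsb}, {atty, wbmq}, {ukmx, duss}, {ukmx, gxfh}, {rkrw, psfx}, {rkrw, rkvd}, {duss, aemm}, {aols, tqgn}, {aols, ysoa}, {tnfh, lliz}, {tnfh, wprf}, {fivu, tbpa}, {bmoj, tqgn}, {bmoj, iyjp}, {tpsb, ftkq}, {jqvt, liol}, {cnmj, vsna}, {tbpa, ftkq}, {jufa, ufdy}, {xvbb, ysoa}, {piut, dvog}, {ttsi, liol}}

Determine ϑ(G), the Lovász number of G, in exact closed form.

deg(ufwp) = 2; N(ufwp) = {qccs, bcrk}.
deg(tqgn) = 2; N(tqgn) = {aols, bmoj}.
Vertex tnfh has 2 neighbors: lliz, wprf.
N(wbmq) = {wklb, atty}, |N(wbmq)| = 2.
G on 75 vertices is 2-regular; this is C_{75}, the 75-cycle.
spec(A) ≈ [2.0, 1.99299, 1.97199, 1.93717, 1.88875, 1.82709, 1.75261, 1.66584, 1.56739, 1.45794, 1.33826, 1.2092, 1.07165, 0.92659, 0.77503, 0.61803, 0.4567, 0.29217, 0.12558, -0.04188, -0.20906, -0.37476, -0.53784, -0.69714, -0.85156, -1.0, -1.14143, -1.27485, -1.39933, -1.51399, -1.61803, -1.71073, -1.79142, -1.85955, -1.91464, -1.9563, -1.98423, -1.99825] (distinct, 5 d.p.).
−75·(-2*cos(pi/75)) / ((2)−(-2*cos(pi/75))) = 75*cos(pi/75)/(cos(pi/75) + 1) = ϑ(G).
Numerically 37.48355.
Lovász sandwich 37 ≤ 75*cos(pi/75)/(cos(pi/75) + 1) ≤ 38: both strict.

75*cos(pi/75)/(cos(pi/75) + 1)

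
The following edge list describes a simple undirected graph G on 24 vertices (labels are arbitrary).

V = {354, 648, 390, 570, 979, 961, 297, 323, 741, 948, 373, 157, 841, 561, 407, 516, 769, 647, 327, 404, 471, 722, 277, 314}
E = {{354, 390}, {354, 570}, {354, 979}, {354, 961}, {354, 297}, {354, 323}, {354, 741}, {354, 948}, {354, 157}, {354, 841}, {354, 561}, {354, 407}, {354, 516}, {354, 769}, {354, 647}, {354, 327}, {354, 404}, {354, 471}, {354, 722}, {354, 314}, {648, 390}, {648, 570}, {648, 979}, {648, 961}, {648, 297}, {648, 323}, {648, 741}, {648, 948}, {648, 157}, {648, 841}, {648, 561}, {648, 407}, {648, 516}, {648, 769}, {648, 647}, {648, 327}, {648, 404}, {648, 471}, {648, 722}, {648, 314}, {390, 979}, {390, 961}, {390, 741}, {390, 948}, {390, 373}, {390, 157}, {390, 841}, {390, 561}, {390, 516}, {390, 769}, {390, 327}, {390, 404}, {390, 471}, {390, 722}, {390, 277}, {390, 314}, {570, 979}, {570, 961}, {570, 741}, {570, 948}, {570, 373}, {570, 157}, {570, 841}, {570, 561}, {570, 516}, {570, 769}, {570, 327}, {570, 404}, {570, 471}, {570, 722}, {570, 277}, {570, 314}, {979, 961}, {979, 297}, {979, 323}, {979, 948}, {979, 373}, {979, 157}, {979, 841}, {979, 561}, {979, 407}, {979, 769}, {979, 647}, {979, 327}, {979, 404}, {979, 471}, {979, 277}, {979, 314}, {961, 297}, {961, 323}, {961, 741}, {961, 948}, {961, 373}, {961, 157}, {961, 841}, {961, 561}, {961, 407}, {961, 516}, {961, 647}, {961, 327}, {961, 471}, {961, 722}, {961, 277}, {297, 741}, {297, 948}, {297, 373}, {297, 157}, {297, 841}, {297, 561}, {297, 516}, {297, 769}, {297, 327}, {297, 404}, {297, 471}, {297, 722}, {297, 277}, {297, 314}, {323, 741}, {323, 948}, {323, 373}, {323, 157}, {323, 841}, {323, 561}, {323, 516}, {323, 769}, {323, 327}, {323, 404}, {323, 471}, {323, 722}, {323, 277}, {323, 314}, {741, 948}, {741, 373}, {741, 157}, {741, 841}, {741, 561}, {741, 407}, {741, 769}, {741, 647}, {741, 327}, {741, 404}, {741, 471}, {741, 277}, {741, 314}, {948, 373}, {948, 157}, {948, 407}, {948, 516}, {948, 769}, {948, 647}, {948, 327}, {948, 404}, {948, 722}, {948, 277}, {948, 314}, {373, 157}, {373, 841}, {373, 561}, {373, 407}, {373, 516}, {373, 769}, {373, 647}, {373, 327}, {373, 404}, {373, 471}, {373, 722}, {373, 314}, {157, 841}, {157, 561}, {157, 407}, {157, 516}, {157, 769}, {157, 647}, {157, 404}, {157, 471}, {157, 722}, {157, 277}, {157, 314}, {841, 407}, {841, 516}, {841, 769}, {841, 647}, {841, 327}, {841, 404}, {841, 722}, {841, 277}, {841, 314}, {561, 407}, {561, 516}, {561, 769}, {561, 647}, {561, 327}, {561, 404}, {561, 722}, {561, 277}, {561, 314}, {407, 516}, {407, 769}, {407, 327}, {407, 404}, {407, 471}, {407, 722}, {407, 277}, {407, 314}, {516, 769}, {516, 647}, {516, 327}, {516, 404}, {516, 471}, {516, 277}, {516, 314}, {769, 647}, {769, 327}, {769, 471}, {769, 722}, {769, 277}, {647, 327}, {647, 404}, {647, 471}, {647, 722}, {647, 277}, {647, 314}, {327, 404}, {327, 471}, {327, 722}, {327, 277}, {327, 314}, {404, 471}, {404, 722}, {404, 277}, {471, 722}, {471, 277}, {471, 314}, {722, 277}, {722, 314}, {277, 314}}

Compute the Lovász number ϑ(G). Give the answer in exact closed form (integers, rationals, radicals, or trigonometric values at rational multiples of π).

Vertex 471 has 20 neighbors: 354, 648, 390, 570, 979, 961, 297, 323, 741, 373, 157, 407, 516, 769, 647, 327, 404, 722, 277, 314.
N(561) = {354, 648, 390, 570, 979, 961, 297, 323, 741, 373, 157, 407, 516, 769, 647, 327, 404, 722, 277, 314}, |N(561)| = 20.
deg(979) = 20; N(979) = {354, 648, 390, 570, 961, 297, 323, 948, 373, 157, 841, 561, 407, 769, 647, 327, 404, 471, 277, 314}.
Vertex 648 has 20 neighbors: 390, 570, 979, 961, 297, 323, 741, 948, 157, 841, 561, 407, 516, 769, 647, 327, 404, 471, 722, 314.
K_{6,4,4,4,4,2} (perfect); ϑ(G) = α(G) = max{6,4,4,4,4,2} = 6.
≈ 6.0000 (to 4 d.p.).
Lovász sandwich 6 ≤ 6 ≤ 6: collapsed.

6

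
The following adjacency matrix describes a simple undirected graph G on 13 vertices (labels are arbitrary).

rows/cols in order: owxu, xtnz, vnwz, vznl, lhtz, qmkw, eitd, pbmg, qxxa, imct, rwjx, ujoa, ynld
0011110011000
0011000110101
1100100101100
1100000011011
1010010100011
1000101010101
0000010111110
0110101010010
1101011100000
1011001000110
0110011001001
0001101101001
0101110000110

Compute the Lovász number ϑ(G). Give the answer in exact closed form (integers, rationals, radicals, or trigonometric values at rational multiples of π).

N(qxxa) = {owxu, xtnz, vznl, qmkw, eitd, pbmg}, |N(qxxa)| = 6.
Vertex pbmg has 6 neighbors: xtnz, vnwz, lhtz, eitd, qxxa, ujoa.
Vertex vznl has 6 neighbors: owxu, xtnz, qxxa, imct, ujoa, ynld.
N(qmkw) = {owxu, lhtz, eitd, qxxa, rwjx, ynld}, |N(qmkw)| = 6.
6-regular, N=13; Paley(13): SR with (k,λ,μ)=(6,2,3).
A has 3 distinct eigenvalues ≈ [6.0, 1.3028, -2.3028].
ϑ = −N·λ_min/(λ_max−λ_min) = −13·(-sqrt(13)/2 - 1/2)/(6−(-sqrt(13)/2 - 1/2)) = sqrt(13).
≈ 3.60555 (to 5 d.p.).

sqrt(13)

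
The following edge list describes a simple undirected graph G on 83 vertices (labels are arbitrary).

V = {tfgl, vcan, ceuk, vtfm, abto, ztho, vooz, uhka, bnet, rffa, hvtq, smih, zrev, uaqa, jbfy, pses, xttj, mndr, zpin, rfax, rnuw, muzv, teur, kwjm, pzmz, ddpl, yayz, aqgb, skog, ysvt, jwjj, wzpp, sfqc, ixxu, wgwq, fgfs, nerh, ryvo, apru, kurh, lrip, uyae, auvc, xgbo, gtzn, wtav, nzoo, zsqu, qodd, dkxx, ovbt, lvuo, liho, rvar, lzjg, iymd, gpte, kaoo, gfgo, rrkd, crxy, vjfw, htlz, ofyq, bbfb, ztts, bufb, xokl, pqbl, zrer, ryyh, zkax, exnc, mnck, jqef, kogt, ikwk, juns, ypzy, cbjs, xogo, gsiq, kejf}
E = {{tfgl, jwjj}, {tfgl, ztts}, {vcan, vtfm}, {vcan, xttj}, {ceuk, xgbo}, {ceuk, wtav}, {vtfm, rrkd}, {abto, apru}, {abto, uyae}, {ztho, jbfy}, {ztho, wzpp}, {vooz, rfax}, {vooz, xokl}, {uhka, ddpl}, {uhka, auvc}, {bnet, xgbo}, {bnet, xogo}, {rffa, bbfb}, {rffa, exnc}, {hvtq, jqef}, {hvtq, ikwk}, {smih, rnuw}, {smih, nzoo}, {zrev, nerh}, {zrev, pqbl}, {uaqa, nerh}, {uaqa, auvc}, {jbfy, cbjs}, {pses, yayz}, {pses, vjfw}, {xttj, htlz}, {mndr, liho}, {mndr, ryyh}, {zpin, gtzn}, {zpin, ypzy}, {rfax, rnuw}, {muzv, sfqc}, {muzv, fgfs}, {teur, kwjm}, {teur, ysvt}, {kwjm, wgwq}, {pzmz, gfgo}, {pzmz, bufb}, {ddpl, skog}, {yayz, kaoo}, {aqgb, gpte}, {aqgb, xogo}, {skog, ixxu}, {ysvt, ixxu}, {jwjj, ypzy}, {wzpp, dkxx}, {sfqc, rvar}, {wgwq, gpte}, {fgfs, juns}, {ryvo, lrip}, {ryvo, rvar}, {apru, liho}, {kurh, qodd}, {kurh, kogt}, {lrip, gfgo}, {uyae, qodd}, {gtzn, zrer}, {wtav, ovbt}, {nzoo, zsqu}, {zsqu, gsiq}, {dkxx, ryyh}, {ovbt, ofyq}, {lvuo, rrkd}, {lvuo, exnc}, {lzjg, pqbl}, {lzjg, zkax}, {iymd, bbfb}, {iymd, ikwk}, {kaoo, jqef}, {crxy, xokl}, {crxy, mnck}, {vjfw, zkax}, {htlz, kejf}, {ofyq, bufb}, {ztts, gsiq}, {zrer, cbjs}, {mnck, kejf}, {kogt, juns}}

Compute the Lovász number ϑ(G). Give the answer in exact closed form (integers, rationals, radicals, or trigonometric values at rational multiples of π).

83*cos(pi/83)/(cos(pi/83) + 1)

Vertex rvar has 2 neighbors: sfqc, ryvo.
deg(ryyh) = 2; N(ryyh) = {mndr, dkxx}.
deg(juns) = 2; N(juns) = {fgfs, kogt}.
Vertex xogo has 2 neighbors: bnet, aqgb.
83-vertex 2-regular graph: a single 83-cycle (edge-transitive).
A has 42 distinct eigenvalues ≈ [2.0, 1.9943, 1.9771, 1.9486, 1.909, 1.8584, 1.7972, 1.7257, 1.6443, 1.5535, 1.4538, 1.3457, 1.23, 1.1072, 0.9781, 0.8433, 0.7038, 0.5602, 0.4134, 0.2642, 0.1135, -0.0378, -0.189, -0.339, -0.4871, -0.6324, -0.7741, -0.9114, -1.0434, -1.1694, -1.2888, -1.4008, -1.5047, -1.6001, -1.6862, -1.7627, -1.8291, -1.8851, -1.9302, -1.9643, -1.9871, -1.9986].
λ_max=2, λ_min=-2*cos(pi/83); ϑ = −83·λ_min/(λ_max−λ_min) = 83*cos(pi/83)/(cos(pi/83) + 1).
ϑ(G) ≈ 41.48513.
Check 41 ≤ 83*cos(pi/83)/(cos(pi/83) + 1) ≤ 42: both strict.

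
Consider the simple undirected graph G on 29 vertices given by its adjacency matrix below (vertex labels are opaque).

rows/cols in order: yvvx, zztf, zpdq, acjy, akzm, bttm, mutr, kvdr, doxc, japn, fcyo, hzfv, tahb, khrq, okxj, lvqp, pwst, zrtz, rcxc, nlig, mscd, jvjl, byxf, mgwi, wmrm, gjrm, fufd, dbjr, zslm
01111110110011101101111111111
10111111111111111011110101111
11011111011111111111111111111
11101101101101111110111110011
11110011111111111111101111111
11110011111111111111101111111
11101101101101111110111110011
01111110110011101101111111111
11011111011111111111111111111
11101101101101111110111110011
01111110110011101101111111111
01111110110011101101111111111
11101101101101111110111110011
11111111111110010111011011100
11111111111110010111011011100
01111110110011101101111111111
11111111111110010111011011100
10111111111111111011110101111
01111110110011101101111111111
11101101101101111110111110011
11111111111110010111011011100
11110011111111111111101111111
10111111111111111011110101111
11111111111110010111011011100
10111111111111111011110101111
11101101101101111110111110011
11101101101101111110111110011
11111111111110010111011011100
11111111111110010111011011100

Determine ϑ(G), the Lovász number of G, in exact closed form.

N(pwst) = {yvvx, zztf, zpdq, acjy, akzm, bttm, mutr, kvdr, doxc, japn, fcyo, hzfv, tahb, lvqp, zrtz, rcxc, nlig, jvjl, byxf, wmrm, gjrm, fufd}, |N(pwst)| = 22.
N(yvvx) = {zztf, zpdq, acjy, akzm, bttm, mutr, doxc, japn, tahb, khrq, okxj, pwst, zrtz, nlig, mscd, jvjl, byxf, mgwi, wmrm, gjrm, fufd, dbjr, zslm}, |N(yvvx)| = 23.
N(gjrm) = {yvvx, zztf, zpdq, akzm, bttm, kvdr, doxc, fcyo, hzfv, khrq, okxj, lvqp, pwst, zrtz, rcxc, mscd, jvjl, byxf, mgwi, wmrm, dbjr, zslm}, |N(gjrm)| = 22.
N(zrtz) = {yvvx, zpdq, acjy, akzm, bttm, mutr, kvdr, doxc, japn, fcyo, hzfv, tahb, khrq, okxj, lvqp, pwst, rcxc, nlig, mscd, jvjl, mgwi, gjrm, fufd, dbjr, zslm}, |N(zrtz)| = 25.
Complete 6-partite, parts [7, 7, 6, 4, 3, 2]: perfect, ϑ = α = 7.
= 7.00000… (decimal).
7 ≤ 7 ≤ 7: collapsed.

7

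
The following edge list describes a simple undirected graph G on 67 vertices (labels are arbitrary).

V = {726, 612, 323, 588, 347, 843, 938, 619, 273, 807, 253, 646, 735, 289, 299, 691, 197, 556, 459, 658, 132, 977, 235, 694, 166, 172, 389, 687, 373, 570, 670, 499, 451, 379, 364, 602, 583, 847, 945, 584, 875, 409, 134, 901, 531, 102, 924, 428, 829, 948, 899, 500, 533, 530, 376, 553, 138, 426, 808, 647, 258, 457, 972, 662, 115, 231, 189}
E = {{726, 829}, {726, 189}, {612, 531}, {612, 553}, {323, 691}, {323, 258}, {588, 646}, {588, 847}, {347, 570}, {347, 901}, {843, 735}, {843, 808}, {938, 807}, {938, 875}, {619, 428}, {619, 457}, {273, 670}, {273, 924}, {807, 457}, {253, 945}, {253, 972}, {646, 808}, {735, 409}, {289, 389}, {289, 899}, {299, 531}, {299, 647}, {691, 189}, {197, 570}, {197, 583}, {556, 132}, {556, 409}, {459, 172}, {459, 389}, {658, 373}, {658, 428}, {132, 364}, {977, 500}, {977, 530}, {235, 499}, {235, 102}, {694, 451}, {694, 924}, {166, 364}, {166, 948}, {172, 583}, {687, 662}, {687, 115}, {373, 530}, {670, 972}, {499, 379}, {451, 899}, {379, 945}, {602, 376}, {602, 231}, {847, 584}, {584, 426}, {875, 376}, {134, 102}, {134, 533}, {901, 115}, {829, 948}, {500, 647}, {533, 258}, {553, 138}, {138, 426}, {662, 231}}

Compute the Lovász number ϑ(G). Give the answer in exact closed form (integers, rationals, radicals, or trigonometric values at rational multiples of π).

67*cos(pi/67)/(cos(pi/67) + 1)

deg(189) = 2; N(189) = {726, 691}.
deg(977) = 2; N(977) = {500, 530}.
N(829) = {726, 948}, |N(829)| = 2.
N(197) = {570, 583}, |N(197)| = 2.
Regular of degree 2 on 67 vertices: this is C_{67}, the 67-cycle.
Distinct eigenvalues (to 6 d.p.): [2.0, 1.991212, 1.964925, 1.92137, 1.860931, 1.784137, 1.691664, 1.584325, 1.463063, 1.328943, 1.183144, 1.026948, 0.861727, 0.688934, 0.510086, 0.326755, 0.140552, -0.046885, -0.233911, -0.418881, -0.600169, -0.776184, -0.945377, -1.106262, -1.257426, -1.397539, -1.52537, -1.639797, -1.739813, -1.824539, -1.893231, -1.945286, -1.980245, -1.997802].
λ_max=2, λ_min=-2*cos(pi/67); ϑ = −67·λ_min/(λ_max−λ_min) = 67*cos(pi/67)/(cos(pi/67) + 1).
= 33.481579809… (decimal).
Check 33 ≤ 67*cos(pi/67)/(cos(pi/67) + 1) ≤ 34: both strict.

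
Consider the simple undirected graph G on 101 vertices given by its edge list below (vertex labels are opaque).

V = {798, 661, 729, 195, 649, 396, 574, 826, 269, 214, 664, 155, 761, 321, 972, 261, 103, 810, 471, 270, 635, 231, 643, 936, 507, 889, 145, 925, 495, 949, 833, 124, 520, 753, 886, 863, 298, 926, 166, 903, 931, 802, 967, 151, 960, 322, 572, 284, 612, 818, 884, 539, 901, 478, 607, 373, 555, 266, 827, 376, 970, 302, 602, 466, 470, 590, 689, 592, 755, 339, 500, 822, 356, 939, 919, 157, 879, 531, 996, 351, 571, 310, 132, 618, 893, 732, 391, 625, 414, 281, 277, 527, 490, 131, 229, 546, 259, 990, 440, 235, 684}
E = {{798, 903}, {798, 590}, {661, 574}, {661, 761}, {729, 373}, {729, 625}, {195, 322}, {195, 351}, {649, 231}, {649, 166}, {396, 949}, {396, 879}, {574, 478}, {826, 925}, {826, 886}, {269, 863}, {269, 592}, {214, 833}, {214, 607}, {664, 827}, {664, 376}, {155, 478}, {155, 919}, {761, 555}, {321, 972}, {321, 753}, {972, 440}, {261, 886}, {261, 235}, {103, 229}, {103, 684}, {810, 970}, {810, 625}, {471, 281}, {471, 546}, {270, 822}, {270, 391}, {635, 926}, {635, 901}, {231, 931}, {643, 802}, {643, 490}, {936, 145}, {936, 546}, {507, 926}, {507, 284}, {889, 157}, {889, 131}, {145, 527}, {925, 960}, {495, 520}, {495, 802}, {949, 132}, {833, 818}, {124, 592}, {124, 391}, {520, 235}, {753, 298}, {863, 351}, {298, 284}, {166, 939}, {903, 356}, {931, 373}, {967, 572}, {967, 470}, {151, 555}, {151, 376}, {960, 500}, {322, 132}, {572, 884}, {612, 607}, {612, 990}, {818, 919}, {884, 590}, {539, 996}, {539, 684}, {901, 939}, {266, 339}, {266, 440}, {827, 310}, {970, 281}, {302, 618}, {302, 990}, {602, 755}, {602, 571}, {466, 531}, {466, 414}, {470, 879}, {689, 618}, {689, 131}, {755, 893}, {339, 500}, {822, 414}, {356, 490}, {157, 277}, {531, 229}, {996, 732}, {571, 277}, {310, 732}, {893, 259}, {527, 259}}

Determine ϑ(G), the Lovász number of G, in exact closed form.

101*cos(pi/101)/(cos(pi/101) + 1)

Vertex 810 has 2 neighbors: 970, 625.
deg(990) = 2; N(990) = {612, 302}.
N(266) = {339, 440}, |N(266)| = 2.
N(960) = {925, 500}, |N(960)| = 2.
2-regular, N=101; the odd cycle C_{101}.
Distinct eigenvalues (to 6 d.p.): [2.0, 1.996131, 1.98454, 1.96527, 1.938398, 1.904026, 1.862288, 1.813345, 1.757387, 1.694629, 1.625316, 1.549714, 1.468117, 1.38084, 1.288221, 1.190618, 1.088408, 0.981988, 0.871769, 0.758177, 0.641652, 0.522644, 0.401614, 0.279031, 0.155368, 0.031104, -0.093281, -0.217304, -0.340487, -0.462353, -0.582429, -0.700253, -0.815367, -0.927327, -1.035699, -1.140065, -1.240019, -1.335176, -1.425168, -1.509646, -1.588283, -1.660776, -1.726843, -1.78623, -1.838706, -1.884069, -1.922142, -1.952779, -1.975861, -1.991299, -1.999033].
λ_max=2, λ_min=-2*cos(pi/101); ϑ = −101·λ_min/(λ_max−λ_min) = 101*cos(pi/101)/(cos(pi/101) + 1).
= 50.487783… (decimal).
Check 50 ≤ 101*cos(pi/101)/(cos(pi/101) + 1) ≤ 51: both strict.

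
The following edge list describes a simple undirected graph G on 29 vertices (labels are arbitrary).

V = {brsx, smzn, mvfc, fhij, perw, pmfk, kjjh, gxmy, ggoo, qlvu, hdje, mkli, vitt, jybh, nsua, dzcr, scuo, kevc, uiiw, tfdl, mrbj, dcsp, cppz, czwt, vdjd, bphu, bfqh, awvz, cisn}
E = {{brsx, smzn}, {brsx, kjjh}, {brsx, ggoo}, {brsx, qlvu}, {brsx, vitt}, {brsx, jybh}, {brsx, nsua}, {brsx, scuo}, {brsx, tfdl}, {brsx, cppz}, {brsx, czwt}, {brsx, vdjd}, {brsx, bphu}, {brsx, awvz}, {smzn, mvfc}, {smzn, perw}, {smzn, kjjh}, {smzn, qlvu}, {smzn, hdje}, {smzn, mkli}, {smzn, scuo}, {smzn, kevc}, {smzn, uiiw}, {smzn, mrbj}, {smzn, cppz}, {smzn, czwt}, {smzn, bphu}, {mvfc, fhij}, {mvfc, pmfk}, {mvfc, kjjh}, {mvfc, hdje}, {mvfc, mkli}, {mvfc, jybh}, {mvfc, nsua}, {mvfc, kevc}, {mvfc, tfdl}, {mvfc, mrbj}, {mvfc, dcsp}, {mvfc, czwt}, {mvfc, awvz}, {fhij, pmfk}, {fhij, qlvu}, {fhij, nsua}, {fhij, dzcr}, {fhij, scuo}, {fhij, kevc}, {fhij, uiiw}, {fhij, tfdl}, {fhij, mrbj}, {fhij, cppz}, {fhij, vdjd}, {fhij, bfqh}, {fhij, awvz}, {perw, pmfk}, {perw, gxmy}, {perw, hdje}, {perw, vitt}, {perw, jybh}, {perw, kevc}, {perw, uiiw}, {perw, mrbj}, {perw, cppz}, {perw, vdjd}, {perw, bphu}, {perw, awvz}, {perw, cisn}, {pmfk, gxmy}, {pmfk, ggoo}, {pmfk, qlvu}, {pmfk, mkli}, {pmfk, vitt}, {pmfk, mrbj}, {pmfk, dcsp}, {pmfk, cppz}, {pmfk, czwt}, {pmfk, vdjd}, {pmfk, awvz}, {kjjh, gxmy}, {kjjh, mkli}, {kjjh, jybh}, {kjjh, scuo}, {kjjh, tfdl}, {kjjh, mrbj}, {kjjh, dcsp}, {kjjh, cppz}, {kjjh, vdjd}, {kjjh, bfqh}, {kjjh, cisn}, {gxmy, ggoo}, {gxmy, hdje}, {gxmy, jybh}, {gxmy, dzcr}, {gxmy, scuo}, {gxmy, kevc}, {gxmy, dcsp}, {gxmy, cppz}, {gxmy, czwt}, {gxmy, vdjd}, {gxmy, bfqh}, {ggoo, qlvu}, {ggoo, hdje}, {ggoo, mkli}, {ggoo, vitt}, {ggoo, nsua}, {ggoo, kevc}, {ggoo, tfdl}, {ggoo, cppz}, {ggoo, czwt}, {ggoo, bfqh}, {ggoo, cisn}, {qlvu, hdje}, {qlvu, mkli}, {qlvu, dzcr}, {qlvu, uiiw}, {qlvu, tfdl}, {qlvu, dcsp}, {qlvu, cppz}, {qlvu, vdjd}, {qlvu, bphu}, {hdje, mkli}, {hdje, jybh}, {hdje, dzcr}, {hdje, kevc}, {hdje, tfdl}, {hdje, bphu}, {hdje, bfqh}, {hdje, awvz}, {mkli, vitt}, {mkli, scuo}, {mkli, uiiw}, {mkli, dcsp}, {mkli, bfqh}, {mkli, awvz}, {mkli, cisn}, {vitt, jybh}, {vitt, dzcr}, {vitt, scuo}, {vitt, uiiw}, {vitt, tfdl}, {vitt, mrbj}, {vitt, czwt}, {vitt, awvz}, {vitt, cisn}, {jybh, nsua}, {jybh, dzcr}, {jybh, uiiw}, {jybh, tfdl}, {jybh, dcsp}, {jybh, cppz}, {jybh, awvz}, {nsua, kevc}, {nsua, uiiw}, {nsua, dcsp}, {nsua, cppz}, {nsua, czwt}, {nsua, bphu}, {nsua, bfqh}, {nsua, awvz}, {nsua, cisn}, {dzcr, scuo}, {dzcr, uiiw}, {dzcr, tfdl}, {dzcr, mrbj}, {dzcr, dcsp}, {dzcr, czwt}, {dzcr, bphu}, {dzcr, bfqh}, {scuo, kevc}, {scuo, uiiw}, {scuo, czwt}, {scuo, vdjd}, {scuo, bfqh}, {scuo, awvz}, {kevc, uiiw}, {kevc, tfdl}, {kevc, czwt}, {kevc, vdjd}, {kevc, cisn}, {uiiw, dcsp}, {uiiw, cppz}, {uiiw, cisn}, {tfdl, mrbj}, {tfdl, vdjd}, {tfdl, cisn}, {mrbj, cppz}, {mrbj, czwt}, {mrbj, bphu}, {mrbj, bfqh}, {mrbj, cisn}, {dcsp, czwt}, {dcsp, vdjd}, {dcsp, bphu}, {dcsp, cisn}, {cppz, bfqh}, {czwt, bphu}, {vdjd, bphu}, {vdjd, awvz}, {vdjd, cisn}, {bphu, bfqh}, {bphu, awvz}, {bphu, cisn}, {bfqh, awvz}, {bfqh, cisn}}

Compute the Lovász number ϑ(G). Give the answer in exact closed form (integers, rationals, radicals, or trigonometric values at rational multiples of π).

Vertex pmfk has 14 neighbors: mvfc, fhij, perw, gxmy, ggoo, qlvu, mkli, vitt, mrbj, dcsp, cppz, czwt, vdjd, awvz.
deg(dcsp) = 14; N(dcsp) = {mvfc, pmfk, kjjh, gxmy, qlvu, mkli, jybh, nsua, dzcr, uiiw, czwt, vdjd, bphu, cisn}.
N(uiiw) = {smzn, fhij, perw, qlvu, mkli, vitt, jybh, nsua, dzcr, scuo, kevc, dcsp, cppz, cisn}, |N(uiiw)| = 14.
N(gxmy) = {perw, pmfk, kjjh, ggoo, hdje, jybh, dzcr, scuo, kevc, dcsp, cppz, czwt, vdjd, bfqh}, |N(gxmy)| = 14.
14-regular, N=29; Paley(29): SR with (k,λ,μ)=(14,6,7).
A has 3 distinct eigenvalues ≈ [14.0, 2.1926, -3.1926].
λ_max=14, λ_min=-sqrt(29)/2 - 1/2; ϑ = −29·λ_min/(λ_max−λ_min) = sqrt(29).
≈ 5.38516 (to 5 d.p.).

sqrt(29)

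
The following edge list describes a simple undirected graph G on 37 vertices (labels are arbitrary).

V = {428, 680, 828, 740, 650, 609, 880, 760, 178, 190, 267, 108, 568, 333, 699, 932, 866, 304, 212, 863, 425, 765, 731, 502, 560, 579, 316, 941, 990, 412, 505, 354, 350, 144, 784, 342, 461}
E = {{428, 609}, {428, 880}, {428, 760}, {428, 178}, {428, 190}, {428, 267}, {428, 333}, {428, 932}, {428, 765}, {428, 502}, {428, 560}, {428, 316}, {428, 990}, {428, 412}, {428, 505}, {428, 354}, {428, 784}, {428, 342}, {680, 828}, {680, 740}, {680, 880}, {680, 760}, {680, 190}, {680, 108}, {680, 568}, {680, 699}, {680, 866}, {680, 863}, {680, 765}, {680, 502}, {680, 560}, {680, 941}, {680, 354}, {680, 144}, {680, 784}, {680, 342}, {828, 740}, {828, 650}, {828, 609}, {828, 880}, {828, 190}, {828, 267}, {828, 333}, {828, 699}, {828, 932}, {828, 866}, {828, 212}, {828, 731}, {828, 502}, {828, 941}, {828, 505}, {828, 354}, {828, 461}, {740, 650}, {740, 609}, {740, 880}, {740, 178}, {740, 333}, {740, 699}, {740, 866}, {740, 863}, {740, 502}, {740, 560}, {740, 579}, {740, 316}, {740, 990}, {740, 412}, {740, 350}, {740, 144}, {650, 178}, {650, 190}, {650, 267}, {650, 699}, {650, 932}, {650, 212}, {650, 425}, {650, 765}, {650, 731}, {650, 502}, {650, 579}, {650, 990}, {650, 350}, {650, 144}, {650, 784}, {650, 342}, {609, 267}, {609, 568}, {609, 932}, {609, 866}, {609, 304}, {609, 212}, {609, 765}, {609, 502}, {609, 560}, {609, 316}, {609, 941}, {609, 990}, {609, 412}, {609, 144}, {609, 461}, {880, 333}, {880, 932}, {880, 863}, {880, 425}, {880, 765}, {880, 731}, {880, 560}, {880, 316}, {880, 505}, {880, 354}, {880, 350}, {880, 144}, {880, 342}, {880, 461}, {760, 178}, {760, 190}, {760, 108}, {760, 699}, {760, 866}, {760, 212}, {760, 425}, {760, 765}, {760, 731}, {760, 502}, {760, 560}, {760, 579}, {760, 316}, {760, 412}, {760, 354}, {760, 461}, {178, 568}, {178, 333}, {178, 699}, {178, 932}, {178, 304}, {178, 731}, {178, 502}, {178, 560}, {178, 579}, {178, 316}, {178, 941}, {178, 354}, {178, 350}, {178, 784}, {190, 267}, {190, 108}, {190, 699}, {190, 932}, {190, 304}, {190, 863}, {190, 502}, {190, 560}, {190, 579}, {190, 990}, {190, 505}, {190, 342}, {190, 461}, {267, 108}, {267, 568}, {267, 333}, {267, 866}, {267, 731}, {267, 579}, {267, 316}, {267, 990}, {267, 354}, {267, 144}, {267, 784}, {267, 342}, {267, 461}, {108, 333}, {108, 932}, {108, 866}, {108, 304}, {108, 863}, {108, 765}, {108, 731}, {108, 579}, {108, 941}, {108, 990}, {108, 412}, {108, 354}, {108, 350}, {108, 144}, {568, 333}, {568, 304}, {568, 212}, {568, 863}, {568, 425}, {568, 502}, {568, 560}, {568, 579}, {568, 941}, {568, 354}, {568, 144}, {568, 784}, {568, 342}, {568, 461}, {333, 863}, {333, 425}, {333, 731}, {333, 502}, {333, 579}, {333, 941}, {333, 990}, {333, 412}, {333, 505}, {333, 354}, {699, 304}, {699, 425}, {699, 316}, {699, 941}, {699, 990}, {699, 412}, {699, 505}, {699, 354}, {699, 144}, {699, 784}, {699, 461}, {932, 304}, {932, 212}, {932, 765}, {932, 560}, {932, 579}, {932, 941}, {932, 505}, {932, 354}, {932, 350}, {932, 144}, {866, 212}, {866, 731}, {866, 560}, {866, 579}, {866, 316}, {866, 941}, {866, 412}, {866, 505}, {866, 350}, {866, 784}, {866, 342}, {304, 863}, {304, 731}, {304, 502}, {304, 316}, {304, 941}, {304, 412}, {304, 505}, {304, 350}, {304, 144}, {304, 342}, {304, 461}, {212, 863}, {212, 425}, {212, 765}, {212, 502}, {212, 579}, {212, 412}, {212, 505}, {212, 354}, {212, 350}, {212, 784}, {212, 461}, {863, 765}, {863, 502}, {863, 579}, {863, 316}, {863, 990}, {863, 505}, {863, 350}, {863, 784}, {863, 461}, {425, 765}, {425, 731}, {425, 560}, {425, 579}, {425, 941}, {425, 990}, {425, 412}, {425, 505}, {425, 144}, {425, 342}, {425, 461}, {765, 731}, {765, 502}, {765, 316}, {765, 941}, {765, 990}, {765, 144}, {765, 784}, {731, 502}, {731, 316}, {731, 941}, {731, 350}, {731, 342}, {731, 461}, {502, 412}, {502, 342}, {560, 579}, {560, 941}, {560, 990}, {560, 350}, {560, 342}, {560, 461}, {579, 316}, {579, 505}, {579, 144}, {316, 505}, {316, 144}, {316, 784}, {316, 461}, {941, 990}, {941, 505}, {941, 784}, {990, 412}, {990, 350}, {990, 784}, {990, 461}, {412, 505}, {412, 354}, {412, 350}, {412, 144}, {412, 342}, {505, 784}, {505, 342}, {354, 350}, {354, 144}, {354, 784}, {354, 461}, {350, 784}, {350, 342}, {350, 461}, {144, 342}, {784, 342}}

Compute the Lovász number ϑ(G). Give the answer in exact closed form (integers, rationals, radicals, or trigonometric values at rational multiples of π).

N(880) = {428, 680, 828, 740, 333, 932, 863, 425, 765, 731, 560, 316, 505, 354, 350, 144, 342, 461}, |N(880)| = 18.
deg(505) = 18; N(505) = {428, 828, 880, 190, 333, 699, 932, 866, 304, 212, 863, 425, 579, 316, 941, 412, 784, 342}.
deg(144) = 18; N(144) = {680, 740, 650, 609, 880, 267, 108, 568, 699, 932, 304, 425, 765, 579, 316, 412, 354, 342}.
N(765) = {428, 680, 650, 609, 880, 760, 108, 932, 212, 863, 425, 731, 502, 316, 941, 990, 144, 784}, |N(765)| = 18.
Every vertex has degree 18 (N=37); Paley(37): SR with (k,λ,μ)=(18,8,9).
Distinct eigenvalues (to 5 d.p.): [18.0, 2.54138, -3.54138].
−37·(-sqrt(37)/2 - 1/2) / ((18)−(-sqrt(37)/2 - 1/2)) = sqrt(37) = ϑ(G).
≈ 6.082763 (to 6 d.p.).

sqrt(37)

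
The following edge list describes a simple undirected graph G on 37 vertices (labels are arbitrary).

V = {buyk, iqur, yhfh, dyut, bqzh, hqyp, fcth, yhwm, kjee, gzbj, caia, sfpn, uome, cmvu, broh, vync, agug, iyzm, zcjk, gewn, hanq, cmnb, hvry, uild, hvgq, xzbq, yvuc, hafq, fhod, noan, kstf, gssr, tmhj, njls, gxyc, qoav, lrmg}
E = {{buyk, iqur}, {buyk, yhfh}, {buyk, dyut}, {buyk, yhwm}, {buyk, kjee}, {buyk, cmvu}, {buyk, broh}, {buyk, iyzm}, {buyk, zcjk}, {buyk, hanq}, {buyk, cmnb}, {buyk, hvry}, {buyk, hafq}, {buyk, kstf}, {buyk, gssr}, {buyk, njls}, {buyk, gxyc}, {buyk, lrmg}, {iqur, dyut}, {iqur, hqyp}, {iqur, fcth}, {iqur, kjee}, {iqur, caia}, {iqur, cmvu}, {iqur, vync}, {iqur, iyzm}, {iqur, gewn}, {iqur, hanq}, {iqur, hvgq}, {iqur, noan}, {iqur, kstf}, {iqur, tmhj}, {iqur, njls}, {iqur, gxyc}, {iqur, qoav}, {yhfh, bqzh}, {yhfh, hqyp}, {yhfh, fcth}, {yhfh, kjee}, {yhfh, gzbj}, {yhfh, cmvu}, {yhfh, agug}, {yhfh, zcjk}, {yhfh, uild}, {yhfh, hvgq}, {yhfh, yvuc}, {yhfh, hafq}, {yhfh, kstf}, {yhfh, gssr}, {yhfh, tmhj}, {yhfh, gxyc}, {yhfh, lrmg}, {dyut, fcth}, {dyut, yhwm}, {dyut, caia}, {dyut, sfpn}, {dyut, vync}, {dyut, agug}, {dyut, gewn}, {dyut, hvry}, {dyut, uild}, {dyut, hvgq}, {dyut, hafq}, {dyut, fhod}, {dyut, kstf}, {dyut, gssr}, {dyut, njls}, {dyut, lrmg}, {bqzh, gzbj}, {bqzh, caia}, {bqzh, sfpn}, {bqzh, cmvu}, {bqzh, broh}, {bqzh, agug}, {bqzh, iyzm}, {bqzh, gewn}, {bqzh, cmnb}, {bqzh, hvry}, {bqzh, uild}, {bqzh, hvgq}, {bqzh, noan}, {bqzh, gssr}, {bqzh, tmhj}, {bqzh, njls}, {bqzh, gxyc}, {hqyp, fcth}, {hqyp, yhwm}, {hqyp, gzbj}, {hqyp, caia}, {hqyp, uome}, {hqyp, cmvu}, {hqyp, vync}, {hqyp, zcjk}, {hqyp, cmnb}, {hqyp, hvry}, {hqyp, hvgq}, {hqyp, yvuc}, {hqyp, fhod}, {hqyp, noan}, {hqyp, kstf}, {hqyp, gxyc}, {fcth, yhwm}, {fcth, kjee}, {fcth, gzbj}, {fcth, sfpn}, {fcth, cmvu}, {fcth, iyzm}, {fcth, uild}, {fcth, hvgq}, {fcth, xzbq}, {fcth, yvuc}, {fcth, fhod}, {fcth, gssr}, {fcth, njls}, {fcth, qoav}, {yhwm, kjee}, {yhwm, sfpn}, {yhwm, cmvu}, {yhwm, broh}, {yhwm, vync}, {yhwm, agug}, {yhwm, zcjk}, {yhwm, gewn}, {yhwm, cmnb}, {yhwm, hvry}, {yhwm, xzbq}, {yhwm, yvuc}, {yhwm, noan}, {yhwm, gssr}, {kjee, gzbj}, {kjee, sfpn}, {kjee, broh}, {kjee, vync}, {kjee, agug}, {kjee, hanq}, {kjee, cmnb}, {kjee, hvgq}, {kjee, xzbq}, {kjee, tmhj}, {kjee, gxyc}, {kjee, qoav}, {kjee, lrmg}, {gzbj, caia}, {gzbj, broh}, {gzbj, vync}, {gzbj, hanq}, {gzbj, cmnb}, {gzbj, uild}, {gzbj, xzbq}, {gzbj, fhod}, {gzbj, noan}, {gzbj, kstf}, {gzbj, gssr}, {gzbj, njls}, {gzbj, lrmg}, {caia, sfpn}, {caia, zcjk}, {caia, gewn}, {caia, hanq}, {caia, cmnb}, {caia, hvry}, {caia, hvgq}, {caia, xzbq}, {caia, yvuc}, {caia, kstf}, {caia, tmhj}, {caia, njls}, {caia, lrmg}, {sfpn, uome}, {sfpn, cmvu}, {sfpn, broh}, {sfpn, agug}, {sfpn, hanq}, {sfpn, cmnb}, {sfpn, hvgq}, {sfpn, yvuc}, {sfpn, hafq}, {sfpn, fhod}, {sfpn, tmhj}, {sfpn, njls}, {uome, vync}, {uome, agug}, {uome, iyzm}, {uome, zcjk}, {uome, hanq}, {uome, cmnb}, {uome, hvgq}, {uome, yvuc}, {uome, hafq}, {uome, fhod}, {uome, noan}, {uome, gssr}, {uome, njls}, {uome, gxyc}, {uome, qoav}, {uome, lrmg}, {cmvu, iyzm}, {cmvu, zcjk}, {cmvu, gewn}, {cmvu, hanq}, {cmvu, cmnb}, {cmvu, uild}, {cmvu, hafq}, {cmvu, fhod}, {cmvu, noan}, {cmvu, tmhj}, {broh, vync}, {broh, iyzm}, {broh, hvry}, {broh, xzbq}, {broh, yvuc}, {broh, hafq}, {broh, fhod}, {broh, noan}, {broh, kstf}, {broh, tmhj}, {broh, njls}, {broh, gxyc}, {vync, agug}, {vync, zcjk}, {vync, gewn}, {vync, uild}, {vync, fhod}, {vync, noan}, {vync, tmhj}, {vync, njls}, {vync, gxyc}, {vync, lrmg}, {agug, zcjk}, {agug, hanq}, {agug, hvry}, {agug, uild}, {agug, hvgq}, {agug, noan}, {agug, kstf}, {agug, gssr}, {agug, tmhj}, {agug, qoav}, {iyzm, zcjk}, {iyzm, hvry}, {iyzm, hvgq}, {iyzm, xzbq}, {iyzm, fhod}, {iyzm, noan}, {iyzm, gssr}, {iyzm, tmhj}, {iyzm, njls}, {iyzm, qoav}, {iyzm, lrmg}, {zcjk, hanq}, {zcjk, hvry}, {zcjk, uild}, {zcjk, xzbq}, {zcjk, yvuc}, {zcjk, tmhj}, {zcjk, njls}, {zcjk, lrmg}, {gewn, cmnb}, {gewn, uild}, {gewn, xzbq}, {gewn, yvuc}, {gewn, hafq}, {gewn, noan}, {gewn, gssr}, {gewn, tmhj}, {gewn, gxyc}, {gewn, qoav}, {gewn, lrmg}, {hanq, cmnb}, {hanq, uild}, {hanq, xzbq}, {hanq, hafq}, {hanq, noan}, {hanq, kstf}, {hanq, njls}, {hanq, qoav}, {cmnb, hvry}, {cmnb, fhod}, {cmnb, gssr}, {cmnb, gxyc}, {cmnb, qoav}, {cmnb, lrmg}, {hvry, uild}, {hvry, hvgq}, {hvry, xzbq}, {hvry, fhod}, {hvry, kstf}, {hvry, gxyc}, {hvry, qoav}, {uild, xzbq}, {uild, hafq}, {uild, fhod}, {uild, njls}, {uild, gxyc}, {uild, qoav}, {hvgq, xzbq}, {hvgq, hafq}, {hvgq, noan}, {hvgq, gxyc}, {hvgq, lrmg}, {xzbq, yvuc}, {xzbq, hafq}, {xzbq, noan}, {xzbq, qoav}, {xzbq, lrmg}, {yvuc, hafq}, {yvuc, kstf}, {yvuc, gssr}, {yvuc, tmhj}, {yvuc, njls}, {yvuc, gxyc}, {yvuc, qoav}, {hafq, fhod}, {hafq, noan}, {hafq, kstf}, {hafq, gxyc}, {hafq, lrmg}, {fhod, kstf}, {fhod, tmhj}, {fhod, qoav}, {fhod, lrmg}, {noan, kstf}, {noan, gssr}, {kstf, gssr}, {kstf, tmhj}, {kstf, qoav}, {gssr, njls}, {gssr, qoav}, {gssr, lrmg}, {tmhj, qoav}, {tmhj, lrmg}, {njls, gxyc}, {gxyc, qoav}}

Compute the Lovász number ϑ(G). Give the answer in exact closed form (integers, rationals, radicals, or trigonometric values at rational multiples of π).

deg(vync) = 18; N(vync) = {iqur, dyut, hqyp, yhwm, kjee, gzbj, uome, broh, agug, zcjk, gewn, uild, fhod, noan, tmhj, njls, gxyc, lrmg}.
deg(bqzh) = 18; N(bqzh) = {yhfh, gzbj, caia, sfpn, cmvu, broh, agug, iyzm, gewn, cmnb, hvry, uild, hvgq, noan, gssr, tmhj, njls, gxyc}.
Vertex kstf has 18 neighbors: buyk, iqur, yhfh, dyut, hqyp, gzbj, caia, broh, agug, hanq, hvry, yvuc, hafq, fhod, noan, gssr, tmhj, qoav.
N(gssr) = {buyk, yhfh, dyut, bqzh, fcth, yhwm, gzbj, uome, agug, iyzm, gewn, cmnb, yvuc, noan, kstf, njls, qoav, lrmg}, |N(gssr)| = 18.
37-vertex 18-regular graph: Paley(37): SR with (k,λ,μ)=(18,8,9).
A has 3 distinct eigenvalues ≈ [18.0, 2.5414, -3.5414].
Lovász (edge-transitive): ϑ = −37·(-sqrt(37)/2 - 1/2)/((18)−(-sqrt(37)/2 - 1/2)) = sqrt(37).
≈ 6.082763 (to 6 d.p.).

sqrt(37)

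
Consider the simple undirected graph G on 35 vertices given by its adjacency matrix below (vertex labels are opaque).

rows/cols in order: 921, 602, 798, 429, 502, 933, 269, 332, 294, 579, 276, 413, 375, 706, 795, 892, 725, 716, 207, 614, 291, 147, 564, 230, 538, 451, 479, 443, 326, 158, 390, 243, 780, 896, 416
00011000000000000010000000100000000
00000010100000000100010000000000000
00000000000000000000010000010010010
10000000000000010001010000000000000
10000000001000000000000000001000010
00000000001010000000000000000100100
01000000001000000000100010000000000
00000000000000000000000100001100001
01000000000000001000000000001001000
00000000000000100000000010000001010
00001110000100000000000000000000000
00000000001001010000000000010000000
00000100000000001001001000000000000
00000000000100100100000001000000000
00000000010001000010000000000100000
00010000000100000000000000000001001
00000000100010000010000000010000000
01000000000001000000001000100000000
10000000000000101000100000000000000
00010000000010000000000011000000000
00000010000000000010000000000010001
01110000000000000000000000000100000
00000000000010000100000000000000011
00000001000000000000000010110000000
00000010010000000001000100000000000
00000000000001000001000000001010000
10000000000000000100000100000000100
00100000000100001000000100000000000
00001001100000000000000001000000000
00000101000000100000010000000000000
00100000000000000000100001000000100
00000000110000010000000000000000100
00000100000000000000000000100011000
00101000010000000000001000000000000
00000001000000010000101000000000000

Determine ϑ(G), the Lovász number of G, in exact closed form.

N(933) = {276, 375, 158, 780}, |N(933)| = 4.
N(538) = {269, 579, 614, 230}, |N(538)| = 4.
N(602) = {269, 294, 716, 147}, |N(602)| = 4.
deg(892) = 4; N(892) = {429, 413, 243, 416}.
Regular of degree 4 on 35 vertices: this is K(7,3), the Kneser graph.
A has 4 distinct eigenvalues ≈ [4.0, 2.0, -1.0, -3.0].
Lovász: ϑ = −35(-3)/(4+-1*(-3)) = 15.
ϑ(G) ≈ 15.000000000.

15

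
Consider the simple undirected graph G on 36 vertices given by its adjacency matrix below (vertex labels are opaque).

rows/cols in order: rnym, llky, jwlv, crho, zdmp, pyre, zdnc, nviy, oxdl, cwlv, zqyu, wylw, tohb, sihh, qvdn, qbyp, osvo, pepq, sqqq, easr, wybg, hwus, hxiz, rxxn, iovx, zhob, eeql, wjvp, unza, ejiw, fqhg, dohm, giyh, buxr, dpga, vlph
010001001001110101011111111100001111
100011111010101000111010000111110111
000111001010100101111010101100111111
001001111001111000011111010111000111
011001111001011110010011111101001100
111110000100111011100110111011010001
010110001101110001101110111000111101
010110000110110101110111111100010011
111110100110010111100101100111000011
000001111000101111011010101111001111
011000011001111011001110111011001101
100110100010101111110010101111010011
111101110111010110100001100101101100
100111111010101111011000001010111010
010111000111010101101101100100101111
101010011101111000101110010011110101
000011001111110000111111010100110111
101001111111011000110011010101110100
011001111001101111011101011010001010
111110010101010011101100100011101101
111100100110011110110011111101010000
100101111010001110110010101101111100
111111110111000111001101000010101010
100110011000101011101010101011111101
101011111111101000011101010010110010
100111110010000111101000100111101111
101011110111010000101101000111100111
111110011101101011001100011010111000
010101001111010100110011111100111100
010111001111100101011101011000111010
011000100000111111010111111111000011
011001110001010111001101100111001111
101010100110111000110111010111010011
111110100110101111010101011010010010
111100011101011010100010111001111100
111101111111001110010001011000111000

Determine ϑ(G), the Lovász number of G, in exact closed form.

N(tohb) = {rnym, llky, jwlv, crho, pyre, zdnc, nviy, cwlv, zqyu, wylw, sihh, qbyp, osvo, sqqq, rxxn, iovx, wjvp, ejiw, fqhg, giyh, buxr}, |N(tohb)| = 21.
Vertex hxiz has 21 neighbors: rnym, llky, jwlv, crho, zdmp, pyre, zdnc, nviy, cwlv, zqyu, wylw, qbyp, osvo, pepq, wybg, hwus, rxxn, unza, fqhg, giyh, dpga.
N(sqqq) = {llky, jwlv, pyre, zdnc, nviy, oxdl, wylw, tohb, qvdn, qbyp, osvo, pepq, easr, wybg, hwus, rxxn, zhob, eeql, unza, giyh, dpga}, |N(sqqq)| = 21.
N(wylw) = {rnym, crho, zdmp, zdnc, zqyu, tohb, qvdn, qbyp, osvo, pepq, sqqq, easr, hxiz, iovx, eeql, wjvp, unza, ejiw, dohm, dpga, vlph}, |N(wylw)| = 21.
deg(v) = 21 for all v (|V|=36); this is K(9,2), the Kneser graph.
Distinct eigenvalues (to 4 d.p.): [21.0, 1.0, -6.0].
With N=36: ϑ(G) = 36·(-1*(-6))/(21−(-6)) = 8.
≈ 8.0000 (to 4 d.p.).

8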